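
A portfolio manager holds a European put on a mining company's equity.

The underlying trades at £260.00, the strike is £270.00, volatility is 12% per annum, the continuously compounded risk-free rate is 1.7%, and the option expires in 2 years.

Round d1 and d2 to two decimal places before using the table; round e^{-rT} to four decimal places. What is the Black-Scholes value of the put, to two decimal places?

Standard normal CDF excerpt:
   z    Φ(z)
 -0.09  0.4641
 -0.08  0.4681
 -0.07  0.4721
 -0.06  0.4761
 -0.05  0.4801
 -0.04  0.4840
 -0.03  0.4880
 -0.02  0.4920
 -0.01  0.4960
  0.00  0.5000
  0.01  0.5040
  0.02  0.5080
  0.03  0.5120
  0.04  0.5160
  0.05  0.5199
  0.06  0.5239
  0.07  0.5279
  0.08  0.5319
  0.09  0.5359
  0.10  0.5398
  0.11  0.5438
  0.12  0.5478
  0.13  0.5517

£18.14

T = 2;  σ√T = 0.1697
d₁ = [ln(260/270) + (0.017 + ½·0.12²)·2] / (σ√T) = (-0.0377 + 0.0484) / 0.1697 = 0.0628 → 0.06
d₂ = 0.0628 − 0.1697 = -0.1069 → -0.11
e^(−rT) = e^(−0.017·2) = 0.9666
P = 270·0.9666·N(0.11) − 260·N(-0.06) = 270·0.9666·0.5438 − 260·0.4761 = 141.9220 − 123.7860 = 18.1360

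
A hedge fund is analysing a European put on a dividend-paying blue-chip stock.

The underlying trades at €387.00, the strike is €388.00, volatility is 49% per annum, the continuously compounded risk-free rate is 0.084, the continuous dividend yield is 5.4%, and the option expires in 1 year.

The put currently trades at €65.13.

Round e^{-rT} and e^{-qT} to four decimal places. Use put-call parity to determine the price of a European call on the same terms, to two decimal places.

exp(−qT) = exp(−0.054·1) = 0.9474;  exp(−rT) = exp(−0.084·1) = 0.9194
Put-call parity: C − P = S·e^(−qT) − K·e^(−rT) = 387·0.9474 − 388·0.9194 = 366.6438 − 356.7272 = 9.9166
C = P + (C − P) = 65.13 + (9.9166) = 75.0466

€75.05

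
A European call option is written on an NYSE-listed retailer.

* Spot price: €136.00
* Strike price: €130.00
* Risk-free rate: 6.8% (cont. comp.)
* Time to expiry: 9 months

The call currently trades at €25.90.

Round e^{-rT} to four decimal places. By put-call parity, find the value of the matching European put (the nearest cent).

e^(−rT) = e^(−0.068·0.75) = 0.9503
Put-call parity: C − P = S − K·e^(−rT) = 136 − 130·0.9503 = 136 − 123.5390 = 12.4610
P = C − (C − P) = 25.90 − (12.4610) = 13.4390

€13.44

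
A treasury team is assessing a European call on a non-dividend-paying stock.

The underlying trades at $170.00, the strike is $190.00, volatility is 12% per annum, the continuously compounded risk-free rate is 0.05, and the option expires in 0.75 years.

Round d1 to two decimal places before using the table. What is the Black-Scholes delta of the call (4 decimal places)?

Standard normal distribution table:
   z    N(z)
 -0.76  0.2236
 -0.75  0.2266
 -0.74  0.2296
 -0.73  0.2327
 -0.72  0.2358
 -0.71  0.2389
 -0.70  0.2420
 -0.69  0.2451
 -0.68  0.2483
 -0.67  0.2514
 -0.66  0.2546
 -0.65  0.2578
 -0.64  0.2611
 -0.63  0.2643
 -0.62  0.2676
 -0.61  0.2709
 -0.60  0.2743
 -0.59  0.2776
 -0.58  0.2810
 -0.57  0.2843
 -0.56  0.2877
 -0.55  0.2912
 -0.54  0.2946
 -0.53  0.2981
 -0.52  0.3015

0.2546

σ√T = 0.12 × 0.8660 = 0.1039
ln(S/K) + (r + σ²/2)T = ln(170/190) + (0.05 + 0.12²/2)·0.75 = -0.1112 + 0.0429 = -0.0683
d₁ = -0.0683 / 0.1039 = -0.6575 → -0.66
N(d₁) = N(-0.66) = 0.2546
Δ_call = N(d₁) = 0.2546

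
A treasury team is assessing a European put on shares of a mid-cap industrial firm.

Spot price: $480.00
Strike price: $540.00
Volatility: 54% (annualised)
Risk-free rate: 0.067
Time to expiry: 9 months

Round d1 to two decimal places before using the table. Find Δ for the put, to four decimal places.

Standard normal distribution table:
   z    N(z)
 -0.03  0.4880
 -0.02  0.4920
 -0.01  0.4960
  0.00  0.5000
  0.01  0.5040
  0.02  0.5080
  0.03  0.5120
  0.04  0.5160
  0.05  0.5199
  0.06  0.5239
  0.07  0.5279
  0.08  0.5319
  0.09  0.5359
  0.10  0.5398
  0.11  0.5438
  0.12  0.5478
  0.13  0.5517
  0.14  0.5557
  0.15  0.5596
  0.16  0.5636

σ√T = 0.54·√0.75 = 0.4677
d₁ = [ln(480/540) + (0.067 + 0.54²/2)·0.75] / 0.4677 = [-0.1178 + 0.1596] / 0.4677 = 0.0894 ⇒ 0.09
N(d₁) = N(0.09) = 0.5359
Δ_put = N(d₁) − 1 = 0.5359 − 1 = -0.4641

-0.4641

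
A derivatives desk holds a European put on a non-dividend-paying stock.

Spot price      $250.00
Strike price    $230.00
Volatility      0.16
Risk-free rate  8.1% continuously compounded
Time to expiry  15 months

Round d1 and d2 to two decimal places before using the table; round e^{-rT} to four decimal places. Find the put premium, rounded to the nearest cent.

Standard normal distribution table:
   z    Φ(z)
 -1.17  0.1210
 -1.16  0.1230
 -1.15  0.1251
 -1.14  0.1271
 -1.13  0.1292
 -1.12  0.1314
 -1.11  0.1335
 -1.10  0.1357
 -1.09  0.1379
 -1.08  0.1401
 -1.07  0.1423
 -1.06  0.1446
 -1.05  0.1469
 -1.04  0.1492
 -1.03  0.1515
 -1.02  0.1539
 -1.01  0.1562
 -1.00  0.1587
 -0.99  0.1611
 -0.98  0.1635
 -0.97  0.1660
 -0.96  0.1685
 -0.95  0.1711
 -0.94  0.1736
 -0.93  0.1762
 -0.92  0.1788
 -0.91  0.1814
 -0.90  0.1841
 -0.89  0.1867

$3.23

σ√T = 0.16·√1.25 = 0.1789
d₁ = [ln(250/230) + (0.081 + ½·0.16²)·1.25] / (σ√T) = (0.0834 + 0.1173) / 0.1789 = 1.1216 → 1.12
d₂ = 1.1216 − 0.1789 = 0.9427 → 0.94
e^(−rT) = e^(−0.081·1.25) = 0.9037
N(−d₂) = N(-0.94) = 0.1736;  N(−d₁) = N(-1.12) = 0.1314
P = 230·0.9037·0.1736 − 250·0.1314 = 36.0829 − 32.8500 = 3.2329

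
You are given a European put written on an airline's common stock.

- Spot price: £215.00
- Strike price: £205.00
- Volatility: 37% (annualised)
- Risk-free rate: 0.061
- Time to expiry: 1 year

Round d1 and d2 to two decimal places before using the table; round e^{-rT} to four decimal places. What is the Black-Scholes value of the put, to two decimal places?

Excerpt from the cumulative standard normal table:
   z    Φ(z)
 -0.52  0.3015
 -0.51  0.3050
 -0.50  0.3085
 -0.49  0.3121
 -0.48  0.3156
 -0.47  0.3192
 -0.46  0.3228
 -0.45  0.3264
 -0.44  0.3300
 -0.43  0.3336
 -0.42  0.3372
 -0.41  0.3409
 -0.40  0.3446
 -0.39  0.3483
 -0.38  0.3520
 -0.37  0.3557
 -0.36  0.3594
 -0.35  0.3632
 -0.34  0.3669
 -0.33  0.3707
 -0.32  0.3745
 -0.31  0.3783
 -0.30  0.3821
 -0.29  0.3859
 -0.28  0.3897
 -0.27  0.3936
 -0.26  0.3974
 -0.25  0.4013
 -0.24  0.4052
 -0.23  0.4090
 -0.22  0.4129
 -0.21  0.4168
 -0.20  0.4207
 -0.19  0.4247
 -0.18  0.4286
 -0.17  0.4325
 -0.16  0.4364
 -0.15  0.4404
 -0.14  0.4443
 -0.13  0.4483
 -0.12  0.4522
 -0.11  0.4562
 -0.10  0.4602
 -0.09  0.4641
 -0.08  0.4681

£20.13

T = 1;  σ√T = 0.3700
d₁ = [ln(215/205) + (0.061 + 0.37²/2)·1] / 0.3700 = [0.0476 + 0.1295] / 0.3700 = 0.4786 which rounds to 0.48
d₂ = d₁ − σ√T = 0.4786 − 0.3700 = 0.1086 which rounds to 0.11
e^(−rT) = e^(−0.061·1) = 0.9408
P = 205·0.9408·N(-0.11) − 215·N(-0.48) = 205·0.9408·0.4562 − 215·0.3156 = 87.9846 − 67.8540 = 20.1306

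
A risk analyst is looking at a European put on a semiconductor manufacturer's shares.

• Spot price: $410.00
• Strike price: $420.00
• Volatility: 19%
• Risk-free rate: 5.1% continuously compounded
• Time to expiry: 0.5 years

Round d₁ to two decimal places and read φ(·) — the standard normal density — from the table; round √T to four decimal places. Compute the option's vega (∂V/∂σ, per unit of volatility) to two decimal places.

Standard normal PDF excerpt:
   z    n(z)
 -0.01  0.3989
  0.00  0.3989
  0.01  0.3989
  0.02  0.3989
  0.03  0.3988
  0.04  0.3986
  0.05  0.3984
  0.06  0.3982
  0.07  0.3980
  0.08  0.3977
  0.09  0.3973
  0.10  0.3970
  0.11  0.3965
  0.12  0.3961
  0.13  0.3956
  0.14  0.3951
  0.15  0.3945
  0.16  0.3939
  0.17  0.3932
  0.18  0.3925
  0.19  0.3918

σ√T = 0.19 × 0.7071 = 0.1344
d₁ = [ln(410/420) + (0.051 + ½·0.19²)·0.5] / (σ√T) = (-0.0241 + 0.0345) / 0.1344 = 0.0776 which rounds to 0.08
√T = √0.5 = 0.7071
φ(d₁) = φ(0.08) = 0.3977
vega = S·φ(d₁)·√T = 410·0.3977·0.7071 = 115.2976

115.30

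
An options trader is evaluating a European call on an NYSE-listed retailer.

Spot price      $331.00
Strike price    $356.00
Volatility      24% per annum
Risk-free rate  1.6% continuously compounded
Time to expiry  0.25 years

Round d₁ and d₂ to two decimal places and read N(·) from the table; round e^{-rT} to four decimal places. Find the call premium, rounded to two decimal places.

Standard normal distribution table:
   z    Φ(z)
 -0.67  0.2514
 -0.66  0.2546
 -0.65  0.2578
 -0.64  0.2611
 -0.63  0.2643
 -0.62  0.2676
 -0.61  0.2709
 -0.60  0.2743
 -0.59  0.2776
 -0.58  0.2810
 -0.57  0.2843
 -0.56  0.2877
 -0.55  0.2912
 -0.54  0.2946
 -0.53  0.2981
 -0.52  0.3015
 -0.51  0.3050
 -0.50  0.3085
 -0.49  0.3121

$7.24

T = 0.25;  σ√T = 0.1200
d₁ = [ln(331/356) + (0.016 + 0.24²/2)·0.25] / 0.1200 = [-0.0728 + 0.0112] / 0.1200 = -0.5134 ⇒ -0.51
d₂ = d₁ − σ√T = -0.5134 − 0.1200 = -0.6334 ⇒ -0.63
e^(−rT) = e^(−0.016·0.25) = 0.9960
N(d₁) = N(-0.51) = 0.3050;  N(d₂) = N(-0.63) = 0.2643
C = 331·0.3050 − 356·0.9960·0.2643 = 100.9550 − 93.7144 = 7.2406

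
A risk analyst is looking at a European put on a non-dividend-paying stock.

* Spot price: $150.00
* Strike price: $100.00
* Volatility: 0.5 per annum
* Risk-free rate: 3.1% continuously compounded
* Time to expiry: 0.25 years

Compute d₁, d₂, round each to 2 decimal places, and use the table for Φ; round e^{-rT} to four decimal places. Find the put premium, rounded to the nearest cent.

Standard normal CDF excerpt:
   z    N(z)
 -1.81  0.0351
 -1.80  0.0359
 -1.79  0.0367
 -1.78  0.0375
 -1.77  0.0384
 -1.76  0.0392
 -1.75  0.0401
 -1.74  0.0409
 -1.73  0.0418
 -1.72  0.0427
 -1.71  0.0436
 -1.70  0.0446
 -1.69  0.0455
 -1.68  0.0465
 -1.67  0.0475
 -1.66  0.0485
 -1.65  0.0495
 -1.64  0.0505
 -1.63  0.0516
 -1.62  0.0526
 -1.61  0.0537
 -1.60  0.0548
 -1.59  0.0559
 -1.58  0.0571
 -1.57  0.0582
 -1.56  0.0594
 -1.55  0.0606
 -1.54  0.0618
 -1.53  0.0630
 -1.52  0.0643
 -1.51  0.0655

T = 0.25;  σ√T = 0.2500
d₁ = [ln(150/100) + (0.031 + 0.5²/2)·0.25] / 0.2500 = [0.4055 + 0.0390] / 0.2500 = 1.7779 → 1.78
d₂ = d₁ − σ√T = 1.7779 − 0.2500 = 1.5279 → 1.53
e^(−rT) = e^(−0.031·0.25) = 0.9923
P = 100·0.9923·N(-1.53) − 150·N(-1.78) = 100·0.9923·0.0630 − 150·0.0375 = 6.2515 − 5.6250 = 0.6265

$0.63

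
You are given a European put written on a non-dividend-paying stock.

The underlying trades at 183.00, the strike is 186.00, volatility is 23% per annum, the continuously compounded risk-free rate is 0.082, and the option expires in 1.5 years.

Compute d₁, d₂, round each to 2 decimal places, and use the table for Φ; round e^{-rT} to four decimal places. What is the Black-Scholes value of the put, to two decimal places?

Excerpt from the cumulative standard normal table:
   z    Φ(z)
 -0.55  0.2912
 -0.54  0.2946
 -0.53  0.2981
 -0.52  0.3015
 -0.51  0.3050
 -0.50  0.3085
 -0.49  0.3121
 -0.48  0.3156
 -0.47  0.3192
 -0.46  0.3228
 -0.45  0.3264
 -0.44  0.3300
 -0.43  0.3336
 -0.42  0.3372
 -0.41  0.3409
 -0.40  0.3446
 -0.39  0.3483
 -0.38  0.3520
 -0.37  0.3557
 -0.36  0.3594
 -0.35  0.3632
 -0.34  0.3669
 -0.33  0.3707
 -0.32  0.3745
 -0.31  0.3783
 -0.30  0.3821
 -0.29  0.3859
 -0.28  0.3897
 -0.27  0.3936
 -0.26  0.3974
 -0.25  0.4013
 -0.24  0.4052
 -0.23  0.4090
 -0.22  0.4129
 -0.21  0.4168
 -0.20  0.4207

T = 1.5;  σ√T = 0.2817
d₁ = [ln(183/186) + (0.082 + 0.23²/2)·1.5] / 0.2817 = [-0.0163 + 0.1627] / 0.2817 = 0.5198 which rounds to 0.52
d₂ = d₁ − σ√T = 0.5198 − 0.2817 = 0.2381 which rounds to 0.24
e^(−rT) = e^(−0.082·1.5) = 0.8843
P = 186·0.8843·N(-0.24) − 183·N(-0.52) = 186·0.8843·0.4052 − 183·0.3015 = 66.6472 − 55.1745 = 11.4727

11.47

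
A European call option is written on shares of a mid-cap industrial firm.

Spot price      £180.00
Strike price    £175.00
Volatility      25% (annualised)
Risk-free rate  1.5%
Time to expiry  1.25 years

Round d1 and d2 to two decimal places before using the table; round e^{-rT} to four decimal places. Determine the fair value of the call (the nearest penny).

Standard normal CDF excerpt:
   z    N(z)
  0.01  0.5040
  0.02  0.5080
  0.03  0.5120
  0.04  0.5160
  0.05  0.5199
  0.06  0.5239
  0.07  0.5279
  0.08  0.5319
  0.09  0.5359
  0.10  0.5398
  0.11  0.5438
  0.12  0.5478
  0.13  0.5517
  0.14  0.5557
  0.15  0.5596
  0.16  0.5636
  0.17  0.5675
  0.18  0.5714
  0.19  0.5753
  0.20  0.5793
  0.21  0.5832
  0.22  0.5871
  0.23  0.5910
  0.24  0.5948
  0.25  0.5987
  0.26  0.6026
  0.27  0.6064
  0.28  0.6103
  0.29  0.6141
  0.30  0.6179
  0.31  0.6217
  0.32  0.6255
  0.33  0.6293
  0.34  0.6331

σ√T = 0.25 × 1.1180 = 0.2795
d₁ = [ln(180/175) + (0.015 + 0.25²/2)·1.25] / 0.2795 = [0.0282 + 0.0578] / 0.2795 = 0.3076 ≈ 0.31
d₂ = d₁ − σ√T = 0.3076 − 0.2795 = 0.0281 ≈ 0.03
exp(−rT) = exp(−0.015·1.25) = 0.9814
N(d₁) = N(0.31) = 0.6217;  N(d₂) = N(0.03) = 0.5120
C = 180·0.6217 − 175·0.9814·0.5120 = 111.9060 − 87.9334 = 23.9726

£23.97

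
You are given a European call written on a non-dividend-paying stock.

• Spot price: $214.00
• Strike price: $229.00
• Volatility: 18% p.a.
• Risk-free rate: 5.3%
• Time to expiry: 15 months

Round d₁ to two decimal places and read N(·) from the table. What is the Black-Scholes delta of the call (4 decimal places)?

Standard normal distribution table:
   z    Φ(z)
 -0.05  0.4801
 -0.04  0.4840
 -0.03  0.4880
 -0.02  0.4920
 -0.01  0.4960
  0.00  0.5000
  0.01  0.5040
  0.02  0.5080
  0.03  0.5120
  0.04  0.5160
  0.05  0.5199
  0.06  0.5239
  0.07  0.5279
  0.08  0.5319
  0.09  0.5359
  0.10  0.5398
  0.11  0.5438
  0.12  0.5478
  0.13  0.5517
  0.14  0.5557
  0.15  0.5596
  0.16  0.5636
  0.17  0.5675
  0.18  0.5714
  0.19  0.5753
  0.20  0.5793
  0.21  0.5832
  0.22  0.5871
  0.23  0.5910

0.5359

σ√T = 0.18 × 1.1180 = 0.2012
d₁ = [ln(214/229) + (0.053 + ½·0.18²)·1.25] / (σ√T) = (-0.0677 + 0.0865) / 0.2012 = 0.0932 ≈ 0.09
N(d₁) = N(0.09) = 0.5359
Δ_call = N(d₁) = 0.5359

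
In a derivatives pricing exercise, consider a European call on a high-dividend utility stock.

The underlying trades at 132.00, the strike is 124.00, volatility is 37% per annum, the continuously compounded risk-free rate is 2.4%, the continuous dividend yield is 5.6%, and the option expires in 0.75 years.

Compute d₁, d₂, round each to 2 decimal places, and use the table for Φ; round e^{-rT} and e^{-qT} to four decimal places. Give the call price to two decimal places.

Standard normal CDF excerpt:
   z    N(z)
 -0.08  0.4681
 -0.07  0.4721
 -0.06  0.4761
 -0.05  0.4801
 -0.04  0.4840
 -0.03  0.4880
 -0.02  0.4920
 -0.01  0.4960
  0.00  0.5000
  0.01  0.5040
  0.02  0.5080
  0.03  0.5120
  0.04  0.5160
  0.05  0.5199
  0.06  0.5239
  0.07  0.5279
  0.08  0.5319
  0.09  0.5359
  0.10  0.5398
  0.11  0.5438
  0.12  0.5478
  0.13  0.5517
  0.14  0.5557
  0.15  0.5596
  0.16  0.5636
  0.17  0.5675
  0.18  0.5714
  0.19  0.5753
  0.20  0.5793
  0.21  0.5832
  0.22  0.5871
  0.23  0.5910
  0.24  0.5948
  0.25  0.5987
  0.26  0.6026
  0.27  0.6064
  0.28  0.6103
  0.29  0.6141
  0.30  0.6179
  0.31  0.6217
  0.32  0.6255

18.30

σ√T = 0.37 × 0.8660 = 0.3204
d₁ = [ln(132/124) + (0.024 − 0.056 + 0.37²/2)·0.75] / 0.3204 = [0.0625 + 0.0273] / 0.3204 = 0.2804 ⇒ 0.28
d₂ = d₁ − σ√T = 0.2804 − 0.3204 = -0.0400 ⇒ -0.04
exp(−qT) = exp(−0.056·0.75) = 0.9589;  exp(−rT) = exp(−0.024·0.75) = 0.9822
N(d₁) = N(0.28) = 0.6103;  N(d₂) = N(-0.04) = 0.4840
C = 132·0.9589·0.6103 − 124·0.9822·0.4840 = 77.2486 − 58.9477 = 18.3009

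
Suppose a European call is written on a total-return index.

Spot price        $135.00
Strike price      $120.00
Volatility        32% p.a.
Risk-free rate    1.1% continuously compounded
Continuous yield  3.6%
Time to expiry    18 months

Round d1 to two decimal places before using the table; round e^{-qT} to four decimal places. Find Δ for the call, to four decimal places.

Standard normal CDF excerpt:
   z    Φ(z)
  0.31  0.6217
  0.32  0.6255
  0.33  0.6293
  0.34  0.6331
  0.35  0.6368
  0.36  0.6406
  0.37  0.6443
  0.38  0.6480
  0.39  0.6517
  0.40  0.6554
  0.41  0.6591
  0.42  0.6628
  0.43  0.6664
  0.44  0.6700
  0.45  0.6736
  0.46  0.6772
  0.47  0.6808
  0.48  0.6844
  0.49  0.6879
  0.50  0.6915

σ√T = 0.32 × 1.2247 = 0.3919
d₁ = [ln(135/120) + (0.011 − 0.036 + 0.32²/2)·1.5] / 0.3919 = [0.1178 + 0.0393] / 0.3919 = 0.4008 ⇒ 0.40
N(d₁) = N(0.40) = 0.6554
Δ_call = exp(−qT)·N(d₁) = 0.9474·0.6554 = 0.6209

0.6209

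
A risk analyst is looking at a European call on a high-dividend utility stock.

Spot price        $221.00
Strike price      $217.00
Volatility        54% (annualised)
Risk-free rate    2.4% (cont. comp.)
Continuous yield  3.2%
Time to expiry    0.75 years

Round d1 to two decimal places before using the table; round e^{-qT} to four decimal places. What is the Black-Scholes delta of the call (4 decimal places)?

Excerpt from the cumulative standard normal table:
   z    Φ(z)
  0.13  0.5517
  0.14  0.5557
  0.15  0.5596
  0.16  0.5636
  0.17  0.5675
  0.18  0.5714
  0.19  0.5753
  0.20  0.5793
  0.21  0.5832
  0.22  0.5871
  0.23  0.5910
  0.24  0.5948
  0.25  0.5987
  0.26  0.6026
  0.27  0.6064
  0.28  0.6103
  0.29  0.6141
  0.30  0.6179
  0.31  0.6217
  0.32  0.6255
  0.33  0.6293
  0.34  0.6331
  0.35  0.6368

0.5883

σ√T = 0.54 × 0.8660 = 0.4677
d₁ = [ln(221/217) + (0.024 − 0.032 + 0.54²/2)·0.75] / 0.4677 = [0.0183 + 0.1033] / 0.4677 = 0.2601 → 0.26
N(d₁) = N(0.26) = 0.6026
Δ_call = e^(−qT)·N(d₁) = 0.9763·0.6026 = 0.5883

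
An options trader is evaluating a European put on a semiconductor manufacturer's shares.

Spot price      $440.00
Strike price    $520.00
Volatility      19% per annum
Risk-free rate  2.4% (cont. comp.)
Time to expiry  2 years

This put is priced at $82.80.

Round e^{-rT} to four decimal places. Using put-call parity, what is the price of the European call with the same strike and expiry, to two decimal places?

$27.19

e^(−rT) = e^(−0.024·2) = 0.9531
Put-call parity: C − P = S − K·e^(−rT) = 440 − 520·0.9531 = 440 − 495.6120 = -55.6120
C = P + (C − P) = 82.80 + (-55.6120) = 27.1880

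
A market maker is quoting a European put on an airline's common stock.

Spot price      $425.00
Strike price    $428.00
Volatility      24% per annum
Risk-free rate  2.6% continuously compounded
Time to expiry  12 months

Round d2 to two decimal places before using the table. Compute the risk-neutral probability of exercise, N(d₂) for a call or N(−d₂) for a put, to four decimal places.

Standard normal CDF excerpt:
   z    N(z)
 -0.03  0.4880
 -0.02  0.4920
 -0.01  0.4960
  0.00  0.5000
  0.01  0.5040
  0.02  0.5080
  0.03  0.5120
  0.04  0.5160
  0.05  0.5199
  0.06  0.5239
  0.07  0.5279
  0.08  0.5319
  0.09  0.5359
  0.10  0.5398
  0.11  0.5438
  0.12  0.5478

σ√T = 0.24·√1 = 0.2400
ln(S/K) + (r + σ²/2)T = ln(425/428) + (0.026 + 0.24²/2)·1 = -0.0070 + 0.0548 = 0.0478
d₁ = 0.0478 / 0.2400 = 0.1990 ≈ 0.20
d₂ = d₁ − σ√T = 0.1990 − 0.2400 = -0.0410 ≈ -0.04
Risk-neutral Pr[S_T < K] = N(−d₂) = N(0.04) = 0.5160

0.5160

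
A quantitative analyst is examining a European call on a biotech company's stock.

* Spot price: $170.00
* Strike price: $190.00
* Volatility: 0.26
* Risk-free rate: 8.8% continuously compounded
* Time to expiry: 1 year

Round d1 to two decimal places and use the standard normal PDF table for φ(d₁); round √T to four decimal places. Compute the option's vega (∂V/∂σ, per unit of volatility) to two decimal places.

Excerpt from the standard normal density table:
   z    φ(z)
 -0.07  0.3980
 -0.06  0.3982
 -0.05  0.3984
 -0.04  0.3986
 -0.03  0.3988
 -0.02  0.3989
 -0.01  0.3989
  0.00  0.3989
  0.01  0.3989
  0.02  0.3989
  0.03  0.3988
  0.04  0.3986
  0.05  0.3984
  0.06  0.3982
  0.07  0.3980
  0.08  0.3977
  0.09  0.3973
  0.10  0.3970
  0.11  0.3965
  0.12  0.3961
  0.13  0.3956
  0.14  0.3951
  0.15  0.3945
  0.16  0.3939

σ√T = 0.26·√1 = 0.2600
ln(S/K) + (r + σ²/2)T = ln(170/190) + (0.088 + 0.26²/2)·1 = -0.1112 + 0.1218 = 0.0106
d₁ = 0.0106 / 0.2600 = 0.0407 → 0.04
√T = √1 = 1.0000
φ(d₁) = φ(0.04) = 0.3986
vega = S·φ(d₁)·√T = 170·0.3986·1.0000 = 67.7620

67.76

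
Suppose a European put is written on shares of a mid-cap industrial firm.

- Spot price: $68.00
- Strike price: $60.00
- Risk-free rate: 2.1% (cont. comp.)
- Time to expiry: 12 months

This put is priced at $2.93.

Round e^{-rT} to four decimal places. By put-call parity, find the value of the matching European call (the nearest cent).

exp(−rT) = exp(−0.021·1) = 0.9792
Put-call parity: C − P = S − K·e^(−rT) = 68 − 60·0.9792 = 68 − 58.7520 = 9.2480
C = P + (C − P) = 2.93 + (9.2480) = 12.1780

$12.18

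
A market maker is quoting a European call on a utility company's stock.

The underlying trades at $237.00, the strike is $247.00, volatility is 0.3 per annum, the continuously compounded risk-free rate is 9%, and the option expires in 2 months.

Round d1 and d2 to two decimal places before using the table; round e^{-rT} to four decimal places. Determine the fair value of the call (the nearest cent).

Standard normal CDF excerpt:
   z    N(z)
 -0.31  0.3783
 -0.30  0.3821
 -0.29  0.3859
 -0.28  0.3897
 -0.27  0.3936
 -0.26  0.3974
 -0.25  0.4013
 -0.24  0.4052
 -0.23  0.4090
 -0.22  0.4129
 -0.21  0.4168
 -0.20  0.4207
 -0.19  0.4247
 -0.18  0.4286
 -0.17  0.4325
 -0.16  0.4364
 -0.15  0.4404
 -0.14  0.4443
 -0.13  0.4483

σ√T = 0.3·√0.1667 = 0.1225
ln(S/K) + (r + σ²/2)T = ln(237/247) + (0.09 + 0.3²/2)·0.1667 = -0.0413 + 0.0225 = -0.0188
d₁ = -0.0188 / 0.1225 = -0.1537 ⇒ -0.15
d₂ = d₁ − σ√T = -0.1537 − 0.1225 = -0.2762 ⇒ -0.28
e^(−rT) = e^(−0.09·0.1667) = 0.9851
N(d₁) = N(-0.15) = 0.4404;  N(d₂) = N(-0.28) = 0.3897
C = 237·0.4404 − 247·0.9851·0.3897 = 104.3748 − 94.8217 = 9.5531

$9.55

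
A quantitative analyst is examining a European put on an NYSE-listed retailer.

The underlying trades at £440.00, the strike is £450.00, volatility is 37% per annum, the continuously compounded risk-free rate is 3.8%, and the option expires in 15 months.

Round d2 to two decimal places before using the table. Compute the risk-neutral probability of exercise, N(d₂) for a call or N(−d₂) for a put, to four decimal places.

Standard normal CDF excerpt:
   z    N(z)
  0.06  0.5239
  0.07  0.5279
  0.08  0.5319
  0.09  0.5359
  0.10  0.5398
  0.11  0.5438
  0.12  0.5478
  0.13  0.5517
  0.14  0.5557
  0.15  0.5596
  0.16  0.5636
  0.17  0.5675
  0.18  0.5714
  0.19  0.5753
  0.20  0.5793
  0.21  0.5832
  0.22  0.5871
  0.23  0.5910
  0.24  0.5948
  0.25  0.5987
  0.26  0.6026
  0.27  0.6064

σ√T = 0.37 × 1.1180 = 0.4137
d₁ = [ln(440/450) + (0.038 + 0.37²/2)·1.25] / 0.4137 = [-0.0225 + 0.1331] / 0.4137 = 0.2673 → 0.27
d₂ = d₁ − σ√T = 0.2673 − 0.4137 = -0.1463 → -0.15
Risk-neutral Pr[S_T < K] = N(−d₂) = N(0.15) = 0.5596

0.5596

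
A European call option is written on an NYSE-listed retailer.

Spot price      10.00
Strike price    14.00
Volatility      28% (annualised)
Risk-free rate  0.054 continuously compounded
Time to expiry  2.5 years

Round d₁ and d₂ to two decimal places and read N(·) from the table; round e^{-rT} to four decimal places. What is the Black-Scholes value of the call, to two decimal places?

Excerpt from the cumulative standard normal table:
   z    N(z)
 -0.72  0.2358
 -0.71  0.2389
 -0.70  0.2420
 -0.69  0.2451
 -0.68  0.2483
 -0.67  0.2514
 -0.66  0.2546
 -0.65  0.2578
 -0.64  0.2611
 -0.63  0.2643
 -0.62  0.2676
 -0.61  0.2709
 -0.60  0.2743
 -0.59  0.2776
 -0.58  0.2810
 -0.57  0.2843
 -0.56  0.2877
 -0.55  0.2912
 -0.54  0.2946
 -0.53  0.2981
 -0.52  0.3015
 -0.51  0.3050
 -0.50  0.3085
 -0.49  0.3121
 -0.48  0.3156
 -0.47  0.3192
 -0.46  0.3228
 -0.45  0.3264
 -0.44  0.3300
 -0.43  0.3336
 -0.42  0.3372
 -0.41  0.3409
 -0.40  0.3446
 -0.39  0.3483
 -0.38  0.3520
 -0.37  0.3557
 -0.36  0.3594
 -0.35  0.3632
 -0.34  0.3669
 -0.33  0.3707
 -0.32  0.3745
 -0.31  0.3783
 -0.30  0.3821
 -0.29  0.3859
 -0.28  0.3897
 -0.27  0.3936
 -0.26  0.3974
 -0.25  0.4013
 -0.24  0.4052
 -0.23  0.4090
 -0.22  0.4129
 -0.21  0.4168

σ√T = 0.28·√2.5 = 0.4427
d₁ = [ln(10/14) + (0.054 + 0.28²/2)·2.5] / 0.4427 = [-0.3365 + 0.2330] / 0.4427 = -0.2337 ≈ -0.23
d₂ = d₁ − σ√T = -0.2337 − 0.4427 = -0.6764 ≈ -0.68
exp(−rT) = exp(−0.054·2.5) = 0.8737
N(d₁) = N(-0.23) = 0.4090;  N(d₂) = N(-0.68) = 0.2483
C = 10·0.4090 − 14·0.8737·0.2483 = 4.0900 − 3.0372 = 1.0528

1.05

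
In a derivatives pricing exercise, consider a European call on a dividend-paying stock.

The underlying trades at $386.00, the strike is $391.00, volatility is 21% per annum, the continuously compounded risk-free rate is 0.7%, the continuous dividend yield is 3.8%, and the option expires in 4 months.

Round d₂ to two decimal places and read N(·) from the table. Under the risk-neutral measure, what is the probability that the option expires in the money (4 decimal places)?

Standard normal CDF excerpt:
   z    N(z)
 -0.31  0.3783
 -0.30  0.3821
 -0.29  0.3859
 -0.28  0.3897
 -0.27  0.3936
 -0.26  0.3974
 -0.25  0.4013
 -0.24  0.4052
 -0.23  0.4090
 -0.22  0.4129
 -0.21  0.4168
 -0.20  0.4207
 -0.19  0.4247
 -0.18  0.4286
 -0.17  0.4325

0.4013

T = 0.3333;  σ√T = 0.1212
d₁ = [ln(386/391) + (0.007 − 0.038 + 0.21²/2)·0.3333] / 0.1212 = [-0.0129 − 0.0030] / 0.1212 = -0.1308 ≈ -0.13
d₂ = d₁ − σ√T = -0.1308 − 0.1212 = -0.2520 ≈ -0.25
Risk-neutral Pr[S_T > K] = N(d₂) = N(-0.25) = 0.4013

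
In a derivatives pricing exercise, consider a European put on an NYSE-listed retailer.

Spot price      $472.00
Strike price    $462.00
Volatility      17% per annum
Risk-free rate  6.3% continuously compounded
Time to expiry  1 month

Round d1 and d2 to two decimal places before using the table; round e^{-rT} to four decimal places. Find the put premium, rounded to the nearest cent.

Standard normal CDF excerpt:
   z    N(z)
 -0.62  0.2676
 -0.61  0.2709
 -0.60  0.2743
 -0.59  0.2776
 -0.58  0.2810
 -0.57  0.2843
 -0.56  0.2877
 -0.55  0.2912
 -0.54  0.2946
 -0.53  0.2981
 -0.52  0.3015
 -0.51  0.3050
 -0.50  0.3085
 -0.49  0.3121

σ√T = 0.17·√0.08333 = 0.0491
ln(S/K) + (r + σ²/2)T = ln(472/462) + (0.063 + 0.17²/2)·0.08333 = 0.0214 + 0.0065 = 0.0279
d₁ = 0.0279 / 0.0491 = 0.5679 which rounds to 0.57
d₂ = d₁ − σ√T = 0.5679 − 0.0491 = 0.5188 which rounds to 0.52
e^(−rT) = e^(−0.063·0.08333) = 0.9948
P = 462·0.9948·N(-0.52) − 472·N(-0.57) = 462·0.9948·0.3015 − 472·0.2843 = 138.5687 − 134.1896 = 4.3791

$4.38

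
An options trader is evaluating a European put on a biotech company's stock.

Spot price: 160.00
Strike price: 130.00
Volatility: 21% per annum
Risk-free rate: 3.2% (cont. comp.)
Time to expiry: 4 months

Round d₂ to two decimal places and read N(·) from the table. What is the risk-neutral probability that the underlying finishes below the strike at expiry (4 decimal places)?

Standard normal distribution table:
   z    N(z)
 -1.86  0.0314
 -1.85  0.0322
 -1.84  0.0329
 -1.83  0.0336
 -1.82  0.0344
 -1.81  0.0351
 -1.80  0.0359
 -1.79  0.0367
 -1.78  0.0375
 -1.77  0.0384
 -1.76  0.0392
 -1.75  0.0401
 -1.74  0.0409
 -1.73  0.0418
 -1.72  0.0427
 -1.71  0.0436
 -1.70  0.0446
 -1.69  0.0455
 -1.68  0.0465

T = 0.3333;  σ√T = 0.1212
d₁ = [ln(160/130) + (0.032 + 0.21²/2)·0.3333] / 0.1212 = [0.2076 + 0.0180] / 0.1212 = 1.8612 which rounds to 1.86
d₂ = d₁ − σ√T = 1.8612 − 0.1212 = 1.7399 which rounds to 1.74
Pr(exercise) under Q = N(−d₂) = N(-1.74) = 0.0409

0.0409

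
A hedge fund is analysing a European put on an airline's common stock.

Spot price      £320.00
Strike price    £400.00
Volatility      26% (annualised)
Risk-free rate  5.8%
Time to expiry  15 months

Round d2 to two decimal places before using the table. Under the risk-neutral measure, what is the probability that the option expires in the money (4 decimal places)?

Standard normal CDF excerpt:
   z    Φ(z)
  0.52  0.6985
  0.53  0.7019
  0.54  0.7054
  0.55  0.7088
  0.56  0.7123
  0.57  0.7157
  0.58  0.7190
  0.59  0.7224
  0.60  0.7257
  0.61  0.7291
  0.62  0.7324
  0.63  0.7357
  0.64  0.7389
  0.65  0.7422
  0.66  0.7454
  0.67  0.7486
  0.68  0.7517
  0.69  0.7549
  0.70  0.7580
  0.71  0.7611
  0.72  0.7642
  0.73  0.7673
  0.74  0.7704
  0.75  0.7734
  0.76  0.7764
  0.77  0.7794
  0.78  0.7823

σ√T = 0.26·√1.25 = 0.2907
d₁ = [ln(320/400) + (0.058 + 0.26²/2)·1.25] / 0.2907 = [-0.2231 + 0.1148] / 0.2907 = -0.3729 which rounds to -0.37
d₂ = d₁ − σ√T = -0.3729 − 0.2907 = -0.6636 which rounds to -0.66
Risk-neutral Pr[S_T < K] = N(−d₂) = N(0.66) = 0.7454

0.7454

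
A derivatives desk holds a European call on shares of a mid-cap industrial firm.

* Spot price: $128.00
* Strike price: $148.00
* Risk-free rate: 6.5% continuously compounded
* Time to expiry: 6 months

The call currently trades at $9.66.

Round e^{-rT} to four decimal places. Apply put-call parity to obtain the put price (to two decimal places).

exp(−rT) = exp(−0.065·0.5) = 0.9680
Put-call parity: C − P = S − K·e^(−rT) = 128 − 148·0.9680 = 128 − 143.2640 = -15.2640
P = C − (C − P) = 9.66 − (-15.2640) = 24.9240

$24.92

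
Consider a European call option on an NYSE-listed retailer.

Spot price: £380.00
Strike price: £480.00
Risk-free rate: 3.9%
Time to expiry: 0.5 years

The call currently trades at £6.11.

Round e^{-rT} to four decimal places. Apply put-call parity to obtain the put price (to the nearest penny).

exp(−rT) = exp(−0.039·0.5) = 0.9807
Put-call parity: C − P = S − K·e^(−rT) = 380 − 480·0.9807 = 380 − 470.7360 = -90.7360
P = C − (C − P) = 6.11 − (-90.7360) = 96.8460

£96.85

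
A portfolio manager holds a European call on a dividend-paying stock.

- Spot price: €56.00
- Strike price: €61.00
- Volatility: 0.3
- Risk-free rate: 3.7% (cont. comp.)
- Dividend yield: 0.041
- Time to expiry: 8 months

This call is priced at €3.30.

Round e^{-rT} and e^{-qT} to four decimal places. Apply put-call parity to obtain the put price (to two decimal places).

€8.32

e^(−qT) = e^(−0.041·0.6667) = 0.9730;  e^(−rT) = e^(−0.037·0.6667) = 0.9756
Put-call parity: C − P = S·e^(−qT) − K·e^(−rT) = 56·0.9730 − 61·0.9756 = 54.4880 − 59.5116 = -5.0236
P = C − (C − P) = 3.30 − (-5.0236) = 8.3236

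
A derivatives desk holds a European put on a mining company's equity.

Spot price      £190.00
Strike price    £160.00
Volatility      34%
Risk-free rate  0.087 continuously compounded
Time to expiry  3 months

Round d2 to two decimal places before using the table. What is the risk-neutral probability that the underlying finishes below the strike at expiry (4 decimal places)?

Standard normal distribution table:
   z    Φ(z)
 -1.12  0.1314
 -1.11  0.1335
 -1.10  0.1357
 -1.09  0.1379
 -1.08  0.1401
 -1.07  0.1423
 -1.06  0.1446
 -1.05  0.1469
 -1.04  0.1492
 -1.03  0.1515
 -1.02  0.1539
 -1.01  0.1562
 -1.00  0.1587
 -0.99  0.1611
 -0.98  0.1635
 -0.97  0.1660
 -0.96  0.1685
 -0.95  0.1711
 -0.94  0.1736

σ√T = 0.34·√0.25 = 0.1700
d₁ = [ln(190/160) + (0.087 + 0.34²/2)·0.25] / 0.1700 = [0.1719 + 0.0362] / 0.1700 = 1.2238 which rounds to 1.22
d₂ = d₁ − σ√T = 1.2238 − 0.1700 = 1.0538 which rounds to 1.05
Risk-neutral Pr[S_T < K] = N(−d₂) = N(-1.05) = 0.1469

0.1469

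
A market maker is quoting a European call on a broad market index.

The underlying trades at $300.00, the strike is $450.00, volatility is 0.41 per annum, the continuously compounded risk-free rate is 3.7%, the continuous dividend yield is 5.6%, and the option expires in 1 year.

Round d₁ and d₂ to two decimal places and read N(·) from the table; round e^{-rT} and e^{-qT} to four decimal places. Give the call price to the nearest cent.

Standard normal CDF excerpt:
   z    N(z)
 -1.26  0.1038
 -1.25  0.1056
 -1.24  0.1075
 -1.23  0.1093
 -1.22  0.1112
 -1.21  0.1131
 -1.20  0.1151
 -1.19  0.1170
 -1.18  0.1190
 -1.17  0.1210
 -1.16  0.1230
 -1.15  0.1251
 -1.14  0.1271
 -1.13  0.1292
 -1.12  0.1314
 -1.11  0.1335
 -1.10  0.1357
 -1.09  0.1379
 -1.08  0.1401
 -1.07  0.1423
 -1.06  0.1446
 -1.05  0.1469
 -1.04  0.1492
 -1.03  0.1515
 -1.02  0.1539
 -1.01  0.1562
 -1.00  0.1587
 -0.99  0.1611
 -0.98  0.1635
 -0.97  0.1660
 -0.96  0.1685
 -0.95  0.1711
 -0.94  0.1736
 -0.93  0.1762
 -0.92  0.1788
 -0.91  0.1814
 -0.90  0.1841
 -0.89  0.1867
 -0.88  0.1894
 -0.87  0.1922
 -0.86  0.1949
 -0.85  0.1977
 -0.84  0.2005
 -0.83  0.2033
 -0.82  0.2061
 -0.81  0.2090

$11.05

T = 1;  σ√T = 0.4100
d₁ = [ln(300/450) + (0.037 − 0.056 + ½·0.41²)·1] / (σ√T) = (-0.4055 + 0.0650) / 0.4100 = -0.8303 → -0.83
d₂ = -0.8303 − 0.4100 = -1.2403 → -1.24
exp(−qT) = exp(−0.056·1) = 0.9455;  exp(−rT) = exp(−0.037·1) = 0.9637
N(d₁) = N(-0.83) = 0.2033;  N(d₂) = N(-1.24) = 0.1075
C = 300·0.9455·0.2033 − 450·0.9637·0.1075 = 57.6660 − 46.6190 = 11.0471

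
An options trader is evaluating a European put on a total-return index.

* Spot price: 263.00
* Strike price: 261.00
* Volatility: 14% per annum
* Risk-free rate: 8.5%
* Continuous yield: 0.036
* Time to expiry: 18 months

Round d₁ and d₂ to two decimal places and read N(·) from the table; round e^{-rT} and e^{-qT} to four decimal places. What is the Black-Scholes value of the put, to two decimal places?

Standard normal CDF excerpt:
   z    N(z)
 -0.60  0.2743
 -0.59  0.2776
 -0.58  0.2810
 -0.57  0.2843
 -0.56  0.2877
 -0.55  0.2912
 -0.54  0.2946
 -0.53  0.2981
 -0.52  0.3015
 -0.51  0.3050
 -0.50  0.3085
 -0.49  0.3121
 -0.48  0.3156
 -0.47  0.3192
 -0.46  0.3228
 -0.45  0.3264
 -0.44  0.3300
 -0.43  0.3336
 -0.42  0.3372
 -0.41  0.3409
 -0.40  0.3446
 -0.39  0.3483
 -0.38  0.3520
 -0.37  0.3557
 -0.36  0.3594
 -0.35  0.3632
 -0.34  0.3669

8.34

σ√T = 0.14·√1.5 = 0.1715
d₁ = [ln(263/261) + (0.085 − 0.036 + ½·0.14²)·1.5] / (σ√T) = (0.0076 + 0.0882) / 0.1715 = 0.5589 which rounds to 0.56
d₂ = 0.5589 − 0.1715 = 0.3874 which rounds to 0.39
exp(−qT) = exp(−0.036·1.5) = 0.9474;  exp(−rT) = exp(−0.085·1.5) = 0.8803
P = 261·0.8803·N(-0.39) − 263·0.9474·N(-0.56) = 261·0.8803·0.3483 − 263·0.9474·0.2877 = 80.0248 − 71.6851 = 8.3397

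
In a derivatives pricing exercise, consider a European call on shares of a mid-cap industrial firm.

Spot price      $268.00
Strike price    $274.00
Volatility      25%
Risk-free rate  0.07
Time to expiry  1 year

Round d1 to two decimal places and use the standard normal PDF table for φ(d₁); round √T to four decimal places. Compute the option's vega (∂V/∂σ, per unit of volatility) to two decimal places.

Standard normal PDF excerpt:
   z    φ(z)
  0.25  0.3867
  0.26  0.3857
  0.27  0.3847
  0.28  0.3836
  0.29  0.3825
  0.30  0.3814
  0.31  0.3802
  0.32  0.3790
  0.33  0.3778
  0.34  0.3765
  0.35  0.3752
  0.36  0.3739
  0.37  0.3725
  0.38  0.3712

101.57

T = 1;  σ√T = 0.2500
d₁ = [ln(268/274) + (0.07 + ½·0.25²)·1] / (σ√T) = (-0.0221 + 0.1013) / 0.2500 = 0.3164 → 0.32
√T = √1 = 1.0000
φ(d₁) = φ(0.32) = 0.3790
vega = S·φ(d₁)·√T = 268·0.3790·1.0000 = 101.5720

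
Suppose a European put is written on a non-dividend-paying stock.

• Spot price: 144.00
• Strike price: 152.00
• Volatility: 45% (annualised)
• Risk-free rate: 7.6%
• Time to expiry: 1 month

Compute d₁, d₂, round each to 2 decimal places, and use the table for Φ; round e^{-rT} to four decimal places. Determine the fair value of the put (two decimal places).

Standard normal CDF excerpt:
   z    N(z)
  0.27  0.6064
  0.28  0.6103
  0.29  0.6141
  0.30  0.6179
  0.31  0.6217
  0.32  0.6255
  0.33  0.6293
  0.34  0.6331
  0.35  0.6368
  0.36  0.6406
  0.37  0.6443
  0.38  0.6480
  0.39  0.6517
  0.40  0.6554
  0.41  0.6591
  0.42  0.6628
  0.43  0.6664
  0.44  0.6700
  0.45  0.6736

11.68

σ√T = 0.45 × 0.2887 = 0.1299
ln(S/K) + (r + σ²/2)T = ln(144/152) + (0.076 + 0.45²/2)·0.08333 = -0.0541 + 0.0148 = -0.0393
d₁ = -0.0393 / 0.1299 = -0.3025 which rounds to -0.30
d₂ = d₁ − σ√T = -0.3025 − 0.1299 = -0.4324 which rounds to -0.43
exp(−rT) = exp(−0.076·0.08333) = 0.9937
N(−d₂) = N(0.43) = 0.6664;  N(−d₁) = N(0.30) = 0.6179
P = 152·0.9937·0.6664 − 144·0.6179 = 100.6547 − 88.9776 = 11.6771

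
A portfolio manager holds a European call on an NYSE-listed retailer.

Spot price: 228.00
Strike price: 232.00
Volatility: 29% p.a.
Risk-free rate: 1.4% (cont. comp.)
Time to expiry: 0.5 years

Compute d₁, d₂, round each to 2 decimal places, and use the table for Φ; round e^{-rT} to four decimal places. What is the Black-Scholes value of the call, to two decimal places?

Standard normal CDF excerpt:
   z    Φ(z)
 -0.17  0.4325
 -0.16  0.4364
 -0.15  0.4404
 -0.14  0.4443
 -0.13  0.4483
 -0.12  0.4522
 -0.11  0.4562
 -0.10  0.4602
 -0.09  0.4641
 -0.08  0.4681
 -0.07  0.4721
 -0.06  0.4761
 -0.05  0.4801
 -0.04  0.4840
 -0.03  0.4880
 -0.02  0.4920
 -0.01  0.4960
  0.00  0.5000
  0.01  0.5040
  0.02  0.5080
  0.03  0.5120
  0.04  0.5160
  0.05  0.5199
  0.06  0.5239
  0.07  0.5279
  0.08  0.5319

17.08

σ√T = 0.29 × 0.7071 = 0.2051
d₁ = [ln(228/232) + (0.014 + 0.29²/2)·0.5] / 0.2051 = [-0.0174 + 0.0280] / 0.2051 = 0.0519 → 0.05
d₂ = d₁ − σ√T = 0.0519 − 0.2051 = -0.1532 → -0.15
exp(−rT) = exp(−0.014·0.5) = 0.9930
N(d₁) = N(0.05) = 0.5199;  N(d₂) = N(-0.15) = 0.4404
C = 228·0.5199 − 232·0.9930·0.4404 = 118.5372 − 101.4576 = 17.0796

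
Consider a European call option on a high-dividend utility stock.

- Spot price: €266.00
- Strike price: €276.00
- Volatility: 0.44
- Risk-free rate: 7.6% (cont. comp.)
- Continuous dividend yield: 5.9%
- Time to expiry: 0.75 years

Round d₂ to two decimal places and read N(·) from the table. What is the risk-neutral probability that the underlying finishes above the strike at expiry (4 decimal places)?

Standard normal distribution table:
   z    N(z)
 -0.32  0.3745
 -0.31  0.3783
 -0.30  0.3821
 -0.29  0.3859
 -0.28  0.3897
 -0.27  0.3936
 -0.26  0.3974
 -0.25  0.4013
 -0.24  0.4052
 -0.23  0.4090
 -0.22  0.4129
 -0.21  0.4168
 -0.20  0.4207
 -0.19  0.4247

0.4013

σ√T = 0.44 × 0.8660 = 0.3811
ln(S/K) + (r − q + σ²/2)T = ln(266/276) + (0.076 − 0.059 + 0.44²/2)·0.75 = -0.0369 + 0.0853 = 0.0484
d₁ = 0.0484 / 0.3811 = 0.1271 ⇒ 0.13
d₂ = d₁ − σ√T = 0.1271 − 0.3811 = -0.2539 ⇒ -0.25
Risk-neutral Pr[S_T > K] = N(d₂) = N(-0.25) = 0.4013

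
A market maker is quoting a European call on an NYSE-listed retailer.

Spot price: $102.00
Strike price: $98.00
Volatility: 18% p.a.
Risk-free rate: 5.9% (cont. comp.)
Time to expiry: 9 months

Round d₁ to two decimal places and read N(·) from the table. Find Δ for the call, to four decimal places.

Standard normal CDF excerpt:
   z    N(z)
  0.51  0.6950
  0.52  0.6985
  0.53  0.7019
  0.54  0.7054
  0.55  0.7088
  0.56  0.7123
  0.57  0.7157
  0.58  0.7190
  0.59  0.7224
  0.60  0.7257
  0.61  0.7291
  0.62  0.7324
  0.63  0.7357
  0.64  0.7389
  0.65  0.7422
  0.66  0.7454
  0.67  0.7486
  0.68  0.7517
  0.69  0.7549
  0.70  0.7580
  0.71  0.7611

0.7324

σ√T = 0.18 × 0.8660 = 0.1559
d₁ = [ln(102/98) + (0.059 + 0.18²/2)·0.75] / 0.1559 = [0.0400 + 0.0564] / 0.1559 = 0.6184 ⇒ 0.62
N(d₁) = N(0.62) = 0.7324
Δ_call = N(d₁) = 0.7324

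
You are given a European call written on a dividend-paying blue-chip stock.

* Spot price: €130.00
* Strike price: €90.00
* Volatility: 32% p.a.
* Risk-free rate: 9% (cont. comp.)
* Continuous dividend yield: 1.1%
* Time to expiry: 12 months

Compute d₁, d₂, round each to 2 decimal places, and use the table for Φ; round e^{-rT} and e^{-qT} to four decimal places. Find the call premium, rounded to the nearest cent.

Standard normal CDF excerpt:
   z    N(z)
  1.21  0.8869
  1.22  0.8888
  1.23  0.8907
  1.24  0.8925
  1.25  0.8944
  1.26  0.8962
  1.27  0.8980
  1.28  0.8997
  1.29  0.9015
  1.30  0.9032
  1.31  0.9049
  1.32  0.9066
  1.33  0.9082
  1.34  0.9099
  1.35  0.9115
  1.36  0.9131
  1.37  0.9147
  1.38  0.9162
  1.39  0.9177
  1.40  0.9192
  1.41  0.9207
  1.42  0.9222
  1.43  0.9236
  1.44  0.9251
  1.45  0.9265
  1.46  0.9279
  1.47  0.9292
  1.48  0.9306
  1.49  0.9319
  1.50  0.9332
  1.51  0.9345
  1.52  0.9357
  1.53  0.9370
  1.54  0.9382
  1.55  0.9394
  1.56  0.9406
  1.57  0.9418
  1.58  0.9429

σ√T = 0.32 × 1.0000 = 0.3200
ln(S/K) + (r − q + σ²/2)T = ln(130/90) + (0.09 − 0.011 + 0.32²/2)·1 = 0.3677 + 0.1302 = 0.4979
d₁ = 0.4979 / 0.3200 = 1.5560 which rounds to 1.56
d₂ = d₁ − σ√T = 1.5560 − 0.3200 = 1.2360 which rounds to 1.24
e^(−qT) = e^(−0.011·1) = 0.9891;  e^(−rT) = e^(−0.09·1) = 0.9139
C = 130·0.9891·N(1.56) − 90·0.9139·N(1.24) = 130·0.9891·0.9406 − 90·0.9139·0.8925 = 120.9452 − 73.4090 = 47.5362

€47.54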